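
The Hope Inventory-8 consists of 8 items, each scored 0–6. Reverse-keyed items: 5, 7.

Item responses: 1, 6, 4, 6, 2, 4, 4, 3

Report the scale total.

Reversing items 5 & 7 with 6 − raw:
Total = 1 + 6 + 4 + 6 + (6−2) + 4 + (6−4) + 3
      = 1 + 6 + 4 + 6 + 4 + 4 + 2 + 3 = 30

30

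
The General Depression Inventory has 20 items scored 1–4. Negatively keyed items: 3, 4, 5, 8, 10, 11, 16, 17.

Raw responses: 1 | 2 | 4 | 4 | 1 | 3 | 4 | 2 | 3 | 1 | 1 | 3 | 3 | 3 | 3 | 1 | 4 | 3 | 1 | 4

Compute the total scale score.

55

Raw sum = 51. Negatively keyed items: 3, 4, 5, 8, 10, 11, 16, 17; their raw sum = 18.
Each reversal replaces raw with 5 − raw, changing the total by 5 − 2·raw per item.
Total = 51 + 8·5 − 2·18 = 51 + 40 − 36 = 55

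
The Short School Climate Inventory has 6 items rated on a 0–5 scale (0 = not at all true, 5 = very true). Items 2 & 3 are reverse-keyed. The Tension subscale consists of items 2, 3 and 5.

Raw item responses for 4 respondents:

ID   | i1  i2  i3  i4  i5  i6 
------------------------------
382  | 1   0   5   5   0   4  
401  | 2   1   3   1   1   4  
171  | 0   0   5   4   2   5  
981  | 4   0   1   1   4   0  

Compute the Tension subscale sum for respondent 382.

Respondent 382 raw: 1, 0, 5, 5, 0, 4.
Tension items: 2, 3, 5.
Reverse-coded (on a 0–5 scale, reversed = 5 − raw):
  item 2: 5 − 0 = 5
  item 3: 5 − 5 = 0
  item 5: 0
Sum = 5 + 0 + 0 = 5

5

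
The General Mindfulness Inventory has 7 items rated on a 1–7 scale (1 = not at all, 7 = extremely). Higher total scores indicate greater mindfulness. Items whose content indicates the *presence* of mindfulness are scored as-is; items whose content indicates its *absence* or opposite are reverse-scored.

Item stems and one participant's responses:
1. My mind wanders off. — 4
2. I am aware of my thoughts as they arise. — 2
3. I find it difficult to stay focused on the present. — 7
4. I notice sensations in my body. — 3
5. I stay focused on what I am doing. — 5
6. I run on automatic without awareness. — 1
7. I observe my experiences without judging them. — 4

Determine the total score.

Items 1, 3, 6 describe the absence/opposite of mindfulness → reverse-score.
on a 1–7 scale, reversed = 8 − raw.
  item 1: 8 − 4 = 4
  item 2: 2
  item 3: 8 − 7 = 1
  item 4: 3
  item 5: 5
  item 6: 8 − 1 = 7
  item 7: 4
Total = 4 + 2 + 1 + 3 + 5 + 7 + 4 = 26

26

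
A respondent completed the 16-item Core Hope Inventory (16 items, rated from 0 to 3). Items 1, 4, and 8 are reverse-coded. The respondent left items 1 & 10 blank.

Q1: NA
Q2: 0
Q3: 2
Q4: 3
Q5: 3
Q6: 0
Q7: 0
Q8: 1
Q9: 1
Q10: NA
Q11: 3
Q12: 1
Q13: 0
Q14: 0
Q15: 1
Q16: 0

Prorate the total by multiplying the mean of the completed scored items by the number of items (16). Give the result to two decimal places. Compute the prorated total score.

14.86

Reverse-coded (reverse-coded value = 3 − response):
  item 4: 3 − 3 = 0
  item 8: 3 − 1 = 2
Completed scored items (14 of 16): 0, 2, 0, 3, 0, 0, 2, 1, 3, 1, 0, 0, 1, 0; sum = 13.
Person mean = 13 / 14 ≈ 0.9286
Prorated total = (13 / 14) × 16 = 14.86 (to 2 dp)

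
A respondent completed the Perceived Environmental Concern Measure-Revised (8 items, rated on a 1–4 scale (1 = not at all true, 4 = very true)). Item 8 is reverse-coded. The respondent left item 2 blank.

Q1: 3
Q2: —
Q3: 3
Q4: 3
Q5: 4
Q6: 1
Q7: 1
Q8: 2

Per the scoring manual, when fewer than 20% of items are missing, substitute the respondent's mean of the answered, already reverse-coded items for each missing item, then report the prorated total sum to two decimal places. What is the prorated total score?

Reverse-coded (on a 1–4 scale, reversed = 5 − raw):
  item 8: 5 − 2 = 3
Completed scored items (7 of 8): 3, 3, 3, 4, 1, 1, 3; sum = 18.
Person mean = 18 / 7 ≈ 2.5714
Prorated total = (18 / 7) × 8 = 20.57 (to 2 dp)

20.57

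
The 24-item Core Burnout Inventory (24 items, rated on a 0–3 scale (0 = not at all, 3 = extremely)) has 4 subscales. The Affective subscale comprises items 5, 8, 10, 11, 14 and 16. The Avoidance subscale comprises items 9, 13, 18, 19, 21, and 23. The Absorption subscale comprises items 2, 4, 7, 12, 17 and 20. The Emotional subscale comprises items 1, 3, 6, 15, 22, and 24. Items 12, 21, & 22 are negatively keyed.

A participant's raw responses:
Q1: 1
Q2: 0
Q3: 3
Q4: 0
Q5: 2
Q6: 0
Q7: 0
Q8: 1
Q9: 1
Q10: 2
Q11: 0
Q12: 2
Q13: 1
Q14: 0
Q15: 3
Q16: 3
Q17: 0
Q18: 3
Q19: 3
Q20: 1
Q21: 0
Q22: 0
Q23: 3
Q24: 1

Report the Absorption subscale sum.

Absorption items: 2, 4, 7, 12, 17, 20.
Of these, item 12 is negatively keyed; reverse-coded value = 3 − response.
  item 2: 0
  item 4: 0
  item 7: 0
  item 12: 3 − 2 = 1
  item 17: 0
  item 20: 1
Sum = 0 + 0 + 0 + 1 + 0 + 1 = 2

2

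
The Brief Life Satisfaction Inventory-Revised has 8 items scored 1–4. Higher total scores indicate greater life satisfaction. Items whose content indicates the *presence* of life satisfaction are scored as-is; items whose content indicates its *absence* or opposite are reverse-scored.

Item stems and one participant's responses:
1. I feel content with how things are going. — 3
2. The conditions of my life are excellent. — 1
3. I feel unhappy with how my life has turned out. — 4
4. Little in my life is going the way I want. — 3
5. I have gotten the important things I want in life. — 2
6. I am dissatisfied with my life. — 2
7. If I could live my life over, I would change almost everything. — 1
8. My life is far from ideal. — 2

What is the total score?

19

Items 3, 4, 6, 7, 8 describe the absence/opposite of life satisfaction → reverse-score.
reverse-coded value = 5 − response.
  item 1: 3
  item 2: 1
  item 3: 5 − 4 = 1
  item 4: 5 − 3 = 2
  item 5: 2
  item 6: 5 − 2 = 3
  item 7: 5 − 1 = 4
  item 8: 5 − 2 = 3
Total = 3 + 1 + 1 + 2 + 2 + 3 + 4 + 3 = 19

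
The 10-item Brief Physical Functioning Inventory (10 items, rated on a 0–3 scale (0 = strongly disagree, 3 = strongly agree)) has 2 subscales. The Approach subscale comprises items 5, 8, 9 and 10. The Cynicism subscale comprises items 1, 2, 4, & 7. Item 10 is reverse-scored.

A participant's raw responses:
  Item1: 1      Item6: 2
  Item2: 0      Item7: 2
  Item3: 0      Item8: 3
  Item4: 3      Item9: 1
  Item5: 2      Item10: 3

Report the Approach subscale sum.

6

Approach items: 5, 8, 9, 10.
Of these, item 10 is reverse-scored; reverse-coded value = 3 − response.
  item 5: 2
  item 8: 3
  item 9: 1
  item 10: 3 − 3 = 0
Sum = 2 + 3 + 1 + 0 = 6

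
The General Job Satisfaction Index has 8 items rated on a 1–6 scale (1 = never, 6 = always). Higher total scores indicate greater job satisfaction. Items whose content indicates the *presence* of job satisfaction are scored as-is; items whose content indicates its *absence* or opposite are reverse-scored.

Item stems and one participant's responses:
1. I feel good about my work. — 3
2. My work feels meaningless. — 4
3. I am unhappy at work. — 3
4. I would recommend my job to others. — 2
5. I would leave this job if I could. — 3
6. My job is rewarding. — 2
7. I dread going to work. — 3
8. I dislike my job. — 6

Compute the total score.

23

Items 2, 3, 5, 7, 8 describe the absence/opposite of job satisfaction → reverse-score.
on a 1–6 scale, reversed = 7 − raw.
  item 1: 3
  item 2: 7 − 4 = 3
  item 3: 7 − 3 = 4
  item 4: 2
  item 5: 7 − 3 = 4
  item 6: 2
  item 7: 7 − 3 = 4
  item 8: 7 − 6 = 1
Total = 3 + 3 + 4 + 2 + 4 + 2 + 4 + 1 = 23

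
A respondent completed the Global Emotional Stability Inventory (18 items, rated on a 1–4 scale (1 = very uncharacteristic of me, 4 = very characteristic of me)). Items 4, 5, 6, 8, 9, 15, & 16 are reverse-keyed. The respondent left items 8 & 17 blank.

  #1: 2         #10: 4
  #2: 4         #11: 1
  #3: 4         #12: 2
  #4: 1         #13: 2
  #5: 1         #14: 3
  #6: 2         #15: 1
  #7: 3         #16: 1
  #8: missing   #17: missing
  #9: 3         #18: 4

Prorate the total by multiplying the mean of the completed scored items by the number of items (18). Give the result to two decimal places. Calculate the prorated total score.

Reverse-coded (on a 1–4 scale, reversed = 5 − raw):
  item 4: 5 − 1 = 4
  item 5: 5 − 1 = 4
  item 6: 5 − 2 = 3
  item 9: 5 − 3 = 2
  item 15: 5 − 1 = 4
  item 16: 5 − 1 = 4
Completed scored items (16 of 18): 2, 4, 4, 4, 4, 3, 3, 2, 4, 1, 2, 2, 3, 4, 4, 4; sum = 50.
Person mean = 50 / 16 ≈ 3.1250
Prorated total = (50 / 16) × 18 = 56.25 (to 2 dp)

56.25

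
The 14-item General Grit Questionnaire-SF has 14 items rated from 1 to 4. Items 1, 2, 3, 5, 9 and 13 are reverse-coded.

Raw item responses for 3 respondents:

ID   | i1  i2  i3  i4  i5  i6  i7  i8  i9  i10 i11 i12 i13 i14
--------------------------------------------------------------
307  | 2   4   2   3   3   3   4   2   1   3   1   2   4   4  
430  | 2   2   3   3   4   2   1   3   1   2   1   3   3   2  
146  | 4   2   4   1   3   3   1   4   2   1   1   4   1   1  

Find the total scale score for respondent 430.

Respondent 430 raw: 2, 2, 3, 3, 4, 2, 1, 3, 1, 2, 1, 3, 3, 2.
Reverse-coded (reversed = (1+4) − raw = 5 − raw):
  item 1: 5 − 2 = 3
  item 2: 5 − 2 = 3
  item 3: 5 − 3 = 2
  item 4: 3
  item 5: 5 − 4 = 1
  item 6: 2
  item 7: 1
  item 8: 3
  item 9: 5 − 1 = 4
  item 10: 2
  item 11: 1
  item 12: 3
  item 13: 5 − 3 = 2
  item 14: 2
Sum = 3 + 3 + 2 + 3 + 1 + 2 + 1 + 3 + 4 + 2 + 1 + 3 + 2 + 2 = 32

32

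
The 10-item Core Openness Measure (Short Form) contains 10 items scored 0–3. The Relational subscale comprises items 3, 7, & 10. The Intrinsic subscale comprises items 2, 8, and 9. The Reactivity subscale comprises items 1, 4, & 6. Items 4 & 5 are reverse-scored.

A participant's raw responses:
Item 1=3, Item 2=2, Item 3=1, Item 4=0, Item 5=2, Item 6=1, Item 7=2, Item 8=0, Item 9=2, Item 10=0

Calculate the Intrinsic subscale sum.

Intrinsic items: 2, 8, 9.
  item 2: 2
  item 8: 0
  item 9: 2
Sum = 2 + 0 + 2 = 4

4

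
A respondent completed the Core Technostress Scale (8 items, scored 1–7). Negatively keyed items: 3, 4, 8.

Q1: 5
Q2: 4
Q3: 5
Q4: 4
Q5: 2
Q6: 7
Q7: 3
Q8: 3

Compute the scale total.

33

Reversing items 3, 4 and 8 with 8 − raw:
Total = 5 + 4 + (8−5) + (8−4) + 2 + 7 + 3 + (8−3)
      = 5 + 4 + 3 + 4 + 2 + 7 + 3 + 5 = 33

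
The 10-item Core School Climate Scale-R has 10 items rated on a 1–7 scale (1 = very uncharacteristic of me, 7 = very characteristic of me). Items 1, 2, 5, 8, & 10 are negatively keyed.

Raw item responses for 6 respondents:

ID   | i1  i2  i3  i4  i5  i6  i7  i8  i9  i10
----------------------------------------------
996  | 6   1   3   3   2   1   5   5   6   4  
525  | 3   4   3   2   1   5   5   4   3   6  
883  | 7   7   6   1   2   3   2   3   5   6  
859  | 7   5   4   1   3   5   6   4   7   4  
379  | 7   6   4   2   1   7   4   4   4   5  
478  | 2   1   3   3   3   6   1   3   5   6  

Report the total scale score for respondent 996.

Respondent 996 raw: 6, 1, 3, 3, 2, 1, 5, 5, 6, 4.
Reverse-coded (reverse-coded value = 8 − response):
  item 1: 8 − 6 = 2
  item 2: 8 − 1 = 7
  item 3: 3
  item 4: 3
  item 5: 8 − 2 = 6
  item 6: 1
  item 7: 5
  item 8: 8 − 5 = 3
  item 9: 6
  item 10: 8 − 4 = 4
Sum = 2 + 7 + 3 + 3 + 6 + 1 + 5 + 3 + 6 + 4 = 40

40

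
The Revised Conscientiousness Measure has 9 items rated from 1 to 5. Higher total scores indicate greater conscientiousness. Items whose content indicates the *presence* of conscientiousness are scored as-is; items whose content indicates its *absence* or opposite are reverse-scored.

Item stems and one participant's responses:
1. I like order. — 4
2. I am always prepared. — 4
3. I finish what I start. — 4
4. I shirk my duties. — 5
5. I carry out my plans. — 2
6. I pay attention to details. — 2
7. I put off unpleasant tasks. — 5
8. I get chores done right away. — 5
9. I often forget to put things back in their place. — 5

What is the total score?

24

Items 4, 7, 9 describe the absence/opposite of conscientiousness → reverse-score.
reverse-coded value = 6 − response.
  item 1: 4
  item 2: 4
  item 3: 4
  item 4: 6 − 5 = 1
  item 5: 2
  item 6: 2
  item 7: 6 − 5 = 1
  item 8: 5
  item 9: 6 − 5 = 1
Total = 4 + 4 + 4 + 1 + 2 + 2 + 1 + 5 + 1 = 24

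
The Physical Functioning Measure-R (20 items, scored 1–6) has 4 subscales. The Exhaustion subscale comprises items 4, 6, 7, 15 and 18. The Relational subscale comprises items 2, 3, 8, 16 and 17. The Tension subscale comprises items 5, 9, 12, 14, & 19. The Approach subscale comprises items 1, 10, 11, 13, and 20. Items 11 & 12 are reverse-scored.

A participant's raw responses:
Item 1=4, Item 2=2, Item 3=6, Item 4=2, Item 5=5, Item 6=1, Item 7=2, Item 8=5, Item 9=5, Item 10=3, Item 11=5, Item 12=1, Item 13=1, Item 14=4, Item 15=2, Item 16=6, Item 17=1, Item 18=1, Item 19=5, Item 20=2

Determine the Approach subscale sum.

Approach items: 1, 10, 11, 13, 20.
Of these, item 11 is reverse-scored; reversed = (1+6) − raw = 7 − raw.
  item 1: 4
  item 10: 3
  item 11: 7 − 5 = 2
  item 13: 1
  item 20: 2
Sum = 4 + 3 + 2 + 1 + 2 = 12

12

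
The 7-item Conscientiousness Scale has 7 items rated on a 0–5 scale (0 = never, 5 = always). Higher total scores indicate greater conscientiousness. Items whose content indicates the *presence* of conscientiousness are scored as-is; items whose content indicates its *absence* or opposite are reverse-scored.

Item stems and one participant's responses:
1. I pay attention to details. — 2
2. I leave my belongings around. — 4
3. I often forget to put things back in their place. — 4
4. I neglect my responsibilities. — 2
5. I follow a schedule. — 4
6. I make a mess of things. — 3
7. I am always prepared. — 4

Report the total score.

Items 2, 3, 4, 6 describe the absence/opposite of conscientiousness → reverse-score.
reversed = (0+5) − raw = 5 − raw.
  item 1: 2
  item 2: 5 − 4 = 1
  item 3: 5 − 4 = 1
  item 4: 5 − 2 = 3
  item 5: 4
  item 6: 5 − 3 = 2
  item 7: 4
Total = 2 + 1 + 1 + 3 + 4 + 2 + 4 = 17

17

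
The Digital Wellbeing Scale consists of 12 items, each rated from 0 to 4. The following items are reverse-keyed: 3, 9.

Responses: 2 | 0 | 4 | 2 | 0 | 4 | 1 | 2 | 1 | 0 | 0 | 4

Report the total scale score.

18

Raw sum = 20. Reverse-keyed items: 3, 9; their raw sum = 5.
Each reversal replaces raw with 4 − raw, changing the total by 4 − 2·raw per item.
Total = 20 + 2·4 − 2·5 = 20 + 8 − 10 = 18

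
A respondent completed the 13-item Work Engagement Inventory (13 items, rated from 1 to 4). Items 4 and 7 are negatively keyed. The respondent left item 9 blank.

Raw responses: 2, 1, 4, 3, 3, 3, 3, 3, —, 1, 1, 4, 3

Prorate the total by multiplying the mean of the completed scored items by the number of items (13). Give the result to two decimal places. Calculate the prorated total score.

31.42

Reverse-coded (reverse-coded value = 5 − response):
  item 4: 5 − 3 = 2
  item 7: 5 − 3 = 2
Completed scored items (12 of 13): 2, 1, 4, 2, 3, 3, 2, 3, 1, 1, 4, 3; sum = 29.
Person mean = 29 / 12 ≈ 2.4167
Prorated total = (29 / 12) × 13 = 31.42 (to 2 dp)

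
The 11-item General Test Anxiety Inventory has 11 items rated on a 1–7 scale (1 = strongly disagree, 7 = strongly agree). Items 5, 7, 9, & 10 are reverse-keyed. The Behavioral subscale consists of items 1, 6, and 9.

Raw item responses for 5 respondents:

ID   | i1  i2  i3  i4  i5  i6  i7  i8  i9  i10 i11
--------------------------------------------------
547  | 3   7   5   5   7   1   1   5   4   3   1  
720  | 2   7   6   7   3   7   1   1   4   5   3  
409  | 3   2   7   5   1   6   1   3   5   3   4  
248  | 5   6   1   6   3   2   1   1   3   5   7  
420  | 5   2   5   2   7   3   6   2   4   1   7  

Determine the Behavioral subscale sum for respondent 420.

12

Respondent 420 raw: 5, 2, 5, 2, 7, 3, 6, 2, 4, 1, 7.
Behavioral items: 1, 6, 9.
Reverse-coded (reverse-coded value = 8 − response):
  item 1: 5
  item 6: 3
  item 9: 8 − 4 = 4
Sum = 5 + 3 + 4 = 12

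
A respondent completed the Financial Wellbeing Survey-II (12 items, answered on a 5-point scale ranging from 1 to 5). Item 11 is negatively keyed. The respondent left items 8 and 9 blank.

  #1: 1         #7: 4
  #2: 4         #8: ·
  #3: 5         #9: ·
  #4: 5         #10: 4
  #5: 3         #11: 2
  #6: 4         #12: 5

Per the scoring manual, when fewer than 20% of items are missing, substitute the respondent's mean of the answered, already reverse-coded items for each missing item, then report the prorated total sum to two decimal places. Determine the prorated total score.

Reverse-coded (reversed = (1+5) − raw = 6 − raw):
  item 11: 6 − 2 = 4
Completed scored items (10 of 12): 1, 4, 5, 5, 3, 4, 4, 4, 4, 5; sum = 39.
Person mean = 39 / 10 ≈ 3.9000
Prorated total = (39 / 10) × 12 = 46.80 (to 2 dp)

46.80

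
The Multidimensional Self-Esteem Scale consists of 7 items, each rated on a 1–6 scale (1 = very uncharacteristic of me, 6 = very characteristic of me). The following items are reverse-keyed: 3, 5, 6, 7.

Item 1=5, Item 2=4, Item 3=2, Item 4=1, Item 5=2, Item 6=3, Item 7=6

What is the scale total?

Reversing items 3, 5, 6, and 7 with 7 − raw:
Total = 5 + 4 + (7−2) + 1 + (7−2) + (7−3) + (7−6)
      = 5 + 4 + 5 + 1 + 5 + 4 + 1 = 25

25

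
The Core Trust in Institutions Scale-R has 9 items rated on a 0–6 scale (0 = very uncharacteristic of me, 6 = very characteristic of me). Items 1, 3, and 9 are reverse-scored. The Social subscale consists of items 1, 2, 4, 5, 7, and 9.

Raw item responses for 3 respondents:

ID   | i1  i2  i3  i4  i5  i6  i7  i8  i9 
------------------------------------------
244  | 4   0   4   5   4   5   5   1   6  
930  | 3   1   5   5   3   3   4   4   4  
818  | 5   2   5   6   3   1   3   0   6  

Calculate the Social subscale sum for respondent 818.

15

Respondent 818 raw: 5, 2, 5, 6, 3, 1, 3, 0, 6.
Social items: 1, 2, 4, 5, 7, 9.
Reverse-coded (reversed = (0+6) − raw = 6 − raw):
  item 1: 6 − 5 = 1
  item 2: 2
  item 4: 6
  item 5: 3
  item 7: 3
  item 9: 6 − 6 = 0
Sum = 1 + 2 + 6 + 3 + 3 + 0 = 15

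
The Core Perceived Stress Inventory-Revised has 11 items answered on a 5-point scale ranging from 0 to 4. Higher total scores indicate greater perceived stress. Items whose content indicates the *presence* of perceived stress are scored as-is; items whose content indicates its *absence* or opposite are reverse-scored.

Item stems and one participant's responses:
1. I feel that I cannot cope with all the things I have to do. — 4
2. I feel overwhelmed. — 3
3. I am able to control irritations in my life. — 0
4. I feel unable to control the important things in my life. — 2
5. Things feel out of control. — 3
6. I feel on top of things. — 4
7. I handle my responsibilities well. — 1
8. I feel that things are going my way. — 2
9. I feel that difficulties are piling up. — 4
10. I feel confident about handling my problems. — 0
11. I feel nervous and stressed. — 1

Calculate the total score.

Items 3, 6, 7, 8, 10 describe the absence/opposite of perceived stress → reverse-score.
reverse-coded value = 4 − response.
  item 1: 4
  item 2: 3
  item 3: 4 − 0 = 4
  item 4: 2
  item 5: 3
  item 6: 4 − 4 = 0
  item 7: 4 − 1 = 3
  item 8: 4 − 2 = 2
  item 9: 4
  item 10: 4 − 0 = 4
  item 11: 1
Total = 4 + 3 + 4 + 2 + 3 + 0 + 3 + 2 + 4 + 4 + 1 = 30

30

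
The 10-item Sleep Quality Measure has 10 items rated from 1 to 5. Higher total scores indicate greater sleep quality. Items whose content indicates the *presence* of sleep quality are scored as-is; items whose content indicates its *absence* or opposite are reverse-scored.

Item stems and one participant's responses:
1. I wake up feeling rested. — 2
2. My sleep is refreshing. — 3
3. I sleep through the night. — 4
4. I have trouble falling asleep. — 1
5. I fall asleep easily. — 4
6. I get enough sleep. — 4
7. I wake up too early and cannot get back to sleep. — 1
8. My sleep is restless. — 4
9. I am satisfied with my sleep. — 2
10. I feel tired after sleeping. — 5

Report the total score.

Items 4, 7, 8, 10 describe the absence/opposite of sleep quality → reverse-score.
reverse-coded value = 6 − response.
  item 1: 2
  item 2: 3
  item 3: 4
  item 4: 6 − 1 = 5
  item 5: 4
  item 6: 4
  item 7: 6 − 1 = 5
  item 8: 6 − 4 = 2
  item 9: 2
  item 10: 6 − 5 = 1
Total = 2 + 3 + 4 + 5 + 4 + 4 + 5 + 2 + 2 + 1 = 32

32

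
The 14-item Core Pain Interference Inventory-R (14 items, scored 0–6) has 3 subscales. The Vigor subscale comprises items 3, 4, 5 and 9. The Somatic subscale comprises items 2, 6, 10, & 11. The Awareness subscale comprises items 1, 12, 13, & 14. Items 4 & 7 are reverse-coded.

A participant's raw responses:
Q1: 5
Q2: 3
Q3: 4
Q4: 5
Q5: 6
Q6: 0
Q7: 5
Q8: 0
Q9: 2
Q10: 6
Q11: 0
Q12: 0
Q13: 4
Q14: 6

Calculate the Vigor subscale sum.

Vigor items: 3, 4, 5, 9.
Of these, item 4 is reverse-coded; reversed = (0+6) − raw = 6 − raw.
  item 3: 4
  item 4: 6 − 5 = 1
  item 5: 6
  item 9: 2
Sum = 4 + 1 + 6 + 2 = 13

13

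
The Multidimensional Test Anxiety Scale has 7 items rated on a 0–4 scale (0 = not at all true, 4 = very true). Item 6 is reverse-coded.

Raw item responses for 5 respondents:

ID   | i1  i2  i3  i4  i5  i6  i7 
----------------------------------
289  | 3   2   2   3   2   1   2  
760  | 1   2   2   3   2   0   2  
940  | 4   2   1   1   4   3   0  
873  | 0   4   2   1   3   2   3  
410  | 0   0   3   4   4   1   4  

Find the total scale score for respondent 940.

13

Respondent 940 raw: 4, 2, 1, 1, 4, 3, 0.
Reverse-coded (on a 0–4 scale, reversed = 4 − raw):
  item 1: 4
  item 2: 2
  item 3: 1
  item 4: 1
  item 5: 4
  item 6: 4 − 3 = 1
  item 7: 0
Sum = 4 + 2 + 1 + 1 + 4 + 1 + 0 = 13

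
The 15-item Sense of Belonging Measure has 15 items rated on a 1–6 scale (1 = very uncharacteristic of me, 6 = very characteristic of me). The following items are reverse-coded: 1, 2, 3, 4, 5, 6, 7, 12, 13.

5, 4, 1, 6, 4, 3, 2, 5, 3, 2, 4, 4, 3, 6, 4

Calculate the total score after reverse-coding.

55

Reversing items 1, 2, 3, 4, 5, 6, 7, 12, & 13 with 7 − raw:
Total = (7−5) + (7−4) + (7−1) + (7−6) + (7−4) + (7−3) + (7−2) + 5 + 3 + 2 + 4 + (7−4) + (7−3) + 6 + 4
      = 2 + 3 + 6 + 1 + 3 + 4 + 5 + 5 + 3 + 2 + 4 + 3 + 4 + 6 + 4 = 55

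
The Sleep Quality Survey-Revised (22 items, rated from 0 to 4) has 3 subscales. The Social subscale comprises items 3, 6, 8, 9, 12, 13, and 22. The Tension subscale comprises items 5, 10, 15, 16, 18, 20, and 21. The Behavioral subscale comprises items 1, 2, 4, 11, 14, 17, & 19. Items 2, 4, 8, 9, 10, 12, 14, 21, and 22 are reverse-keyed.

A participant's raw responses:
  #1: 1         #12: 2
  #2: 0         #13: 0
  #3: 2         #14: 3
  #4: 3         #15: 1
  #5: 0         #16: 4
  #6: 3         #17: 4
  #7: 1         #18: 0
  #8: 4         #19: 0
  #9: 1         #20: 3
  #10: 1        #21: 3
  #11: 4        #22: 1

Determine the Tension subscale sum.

12

Tension items: 5, 10, 15, 16, 18, 20, 21.
Of these, items 10 and 21 are reverse-keyed; on a 0–4 scale, reversed = 4 − raw.
  item 5: 0
  item 10: 4 − 1 = 3
  item 15: 1
  item 16: 4
  item 18: 0
  item 20: 3
  item 21: 4 − 3 = 1
Sum = 0 + 3 + 1 + 4 + 0 + 3 + 1 = 12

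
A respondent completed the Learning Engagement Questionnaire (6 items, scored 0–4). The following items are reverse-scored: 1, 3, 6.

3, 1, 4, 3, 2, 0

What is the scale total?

Reversing items 1, 3 and 6 with 4 − raw:
Total = (4−3) + 1 + (4−4) + 3 + 2 + (4−0)
      = 1 + 1 + 0 + 3 + 2 + 4 = 11

11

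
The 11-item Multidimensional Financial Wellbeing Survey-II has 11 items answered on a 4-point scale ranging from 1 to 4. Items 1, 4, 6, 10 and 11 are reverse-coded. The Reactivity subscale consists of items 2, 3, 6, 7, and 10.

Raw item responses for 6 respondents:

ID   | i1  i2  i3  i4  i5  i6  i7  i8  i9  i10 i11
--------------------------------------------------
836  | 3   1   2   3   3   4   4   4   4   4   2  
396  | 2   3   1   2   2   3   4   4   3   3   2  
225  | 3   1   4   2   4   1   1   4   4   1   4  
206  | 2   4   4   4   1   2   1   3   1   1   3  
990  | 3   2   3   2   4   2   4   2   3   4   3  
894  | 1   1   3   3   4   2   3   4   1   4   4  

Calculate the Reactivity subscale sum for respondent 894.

Respondent 894 raw: 1, 1, 3, 3, 4, 2, 3, 4, 1, 4, 4.
Reactivity items: 2, 3, 6, 7, 10.
Reverse-coded (reversed = (1+4) − raw = 5 − raw):
  item 2: 1
  item 3: 3
  item 6: 5 − 2 = 3
  item 7: 3
  item 10: 5 − 4 = 1
Sum = 1 + 3 + 3 + 3 + 1 = 11

11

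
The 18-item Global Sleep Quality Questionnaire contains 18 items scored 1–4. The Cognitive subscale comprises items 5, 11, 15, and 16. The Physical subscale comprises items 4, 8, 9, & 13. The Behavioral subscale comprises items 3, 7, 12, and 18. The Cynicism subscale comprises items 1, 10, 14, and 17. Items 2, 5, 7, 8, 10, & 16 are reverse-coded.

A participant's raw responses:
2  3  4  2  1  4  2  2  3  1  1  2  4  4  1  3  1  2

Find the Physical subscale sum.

12

Physical items: 4, 8, 9, 13.
Of these, item 8 is reverse-coded; on a 1–4 scale, reversed = 5 − raw.
  item 4: 2
  item 8: 5 − 2 = 3
  item 9: 3
  item 13: 4
Sum = 2 + 3 + 3 + 4 = 12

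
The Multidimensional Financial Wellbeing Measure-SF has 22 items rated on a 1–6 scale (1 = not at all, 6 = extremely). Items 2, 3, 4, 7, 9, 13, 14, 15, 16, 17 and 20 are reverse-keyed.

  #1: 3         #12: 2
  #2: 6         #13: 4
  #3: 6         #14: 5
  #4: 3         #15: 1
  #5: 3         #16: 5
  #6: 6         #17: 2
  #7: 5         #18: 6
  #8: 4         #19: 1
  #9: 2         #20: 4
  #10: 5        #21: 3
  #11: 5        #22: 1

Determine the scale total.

73

Raw sum = 82. Reverse-keyed items: 2, 3, 4, 7, 9, 13, 14, 15, 16, 17, 20; their raw sum = 43.
Each reversal replaces raw with 7 − raw, changing the total by 7 − 2·raw per item.
Total = 82 + 11·7 − 2·43 = 82 + 77 − 86 = 73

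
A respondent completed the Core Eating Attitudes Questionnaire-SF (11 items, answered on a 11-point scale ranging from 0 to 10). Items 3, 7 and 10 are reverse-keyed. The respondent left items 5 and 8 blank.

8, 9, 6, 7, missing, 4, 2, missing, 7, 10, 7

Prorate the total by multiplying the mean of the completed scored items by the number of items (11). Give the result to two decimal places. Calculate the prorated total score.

Reverse-coded (on a 0–10 scale, reversed = 10 − raw):
  item 3: 10 − 6 = 4
  item 7: 10 − 2 = 8
  item 10: 10 − 10 = 0
Completed scored items (9 of 11): 8, 9, 4, 7, 4, 8, 7, 0, 7; sum = 54.
Person mean = 54 / 9 ≈ 6.0000
Prorated total = (54 / 9) × 11 = 66.00 (to 2 dp)

66.00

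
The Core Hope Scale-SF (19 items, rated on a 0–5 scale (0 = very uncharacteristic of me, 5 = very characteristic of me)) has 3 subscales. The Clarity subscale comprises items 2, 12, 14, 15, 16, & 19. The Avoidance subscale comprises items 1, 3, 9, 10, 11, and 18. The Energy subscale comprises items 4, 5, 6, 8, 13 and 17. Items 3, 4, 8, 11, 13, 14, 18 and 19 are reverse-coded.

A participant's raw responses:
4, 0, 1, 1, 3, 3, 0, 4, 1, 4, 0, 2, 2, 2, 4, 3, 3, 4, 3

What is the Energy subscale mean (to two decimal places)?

Energy items: 4, 5, 6, 8, 13, 17.
Of these, items 4, 8, and 13 are reverse-coded; reversed = (0+5) − raw = 5 − raw.
  item 4: 5 − 1 = 4
  item 5: 3
  item 6: 3
  item 8: 5 − 4 = 1
  item 13: 5 − 2 = 3
  item 17: 3
Sum = 4 + 3 + 3 + 1 + 3 + 3 = 17
Mean = 17 / 6 = 2.83

2.83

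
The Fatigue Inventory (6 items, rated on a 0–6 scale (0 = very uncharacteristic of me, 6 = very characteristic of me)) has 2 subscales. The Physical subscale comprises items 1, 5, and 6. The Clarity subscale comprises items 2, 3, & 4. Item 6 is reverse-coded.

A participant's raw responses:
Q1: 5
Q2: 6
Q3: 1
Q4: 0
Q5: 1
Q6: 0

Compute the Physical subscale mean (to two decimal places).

4.00

Physical items: 1, 5, 6.
Of these, item 6 is reverse-coded; on a 0–6 scale, reversed = 6 − raw.
  item 1: 5
  item 5: 1
  item 6: 6 − 0 = 6
Sum = 5 + 1 + 6 = 12
Mean = 12 / 3 = 4.00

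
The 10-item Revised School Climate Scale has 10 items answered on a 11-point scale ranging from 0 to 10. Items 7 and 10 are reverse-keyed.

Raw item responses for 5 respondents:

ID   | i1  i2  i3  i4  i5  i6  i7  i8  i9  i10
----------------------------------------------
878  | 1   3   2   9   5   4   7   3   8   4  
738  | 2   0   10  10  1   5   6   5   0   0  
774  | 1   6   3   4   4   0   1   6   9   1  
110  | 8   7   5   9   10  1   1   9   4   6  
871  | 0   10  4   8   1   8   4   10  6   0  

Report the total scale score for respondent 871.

Respondent 871 raw: 0, 10, 4, 8, 1, 8, 4, 10, 6, 0.
Reverse-coded (on a 0–10 scale, reversed = 10 − raw):
  item 1: 0
  item 2: 10
  item 3: 4
  item 4: 8
  item 5: 1
  item 6: 8
  item 7: 10 − 4 = 6
  item 8: 10
  item 9: 6
  item 10: 10 − 0 = 10
Sum = 0 + 10 + 4 + 8 + 1 + 8 + 6 + 10 + 6 + 10 = 63

63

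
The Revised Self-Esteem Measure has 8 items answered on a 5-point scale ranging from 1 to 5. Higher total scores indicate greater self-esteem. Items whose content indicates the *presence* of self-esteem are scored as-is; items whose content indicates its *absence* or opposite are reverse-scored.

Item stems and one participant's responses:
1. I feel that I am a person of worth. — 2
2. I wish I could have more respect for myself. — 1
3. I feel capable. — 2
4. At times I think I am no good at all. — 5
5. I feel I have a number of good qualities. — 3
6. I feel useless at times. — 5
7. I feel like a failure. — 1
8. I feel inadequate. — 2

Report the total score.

23

Items 2, 4, 6, 7, 8 describe the absence/opposite of self-esteem → reverse-score.
reversed = (1+5) − raw = 6 − raw.
  item 1: 2
  item 2: 6 − 1 = 5
  item 3: 2
  item 4: 6 − 5 = 1
  item 5: 3
  item 6: 6 − 5 = 1
  item 7: 6 − 1 = 5
  item 8: 6 − 2 = 4
Total = 2 + 5 + 2 + 1 + 3 + 1 + 5 + 4 = 23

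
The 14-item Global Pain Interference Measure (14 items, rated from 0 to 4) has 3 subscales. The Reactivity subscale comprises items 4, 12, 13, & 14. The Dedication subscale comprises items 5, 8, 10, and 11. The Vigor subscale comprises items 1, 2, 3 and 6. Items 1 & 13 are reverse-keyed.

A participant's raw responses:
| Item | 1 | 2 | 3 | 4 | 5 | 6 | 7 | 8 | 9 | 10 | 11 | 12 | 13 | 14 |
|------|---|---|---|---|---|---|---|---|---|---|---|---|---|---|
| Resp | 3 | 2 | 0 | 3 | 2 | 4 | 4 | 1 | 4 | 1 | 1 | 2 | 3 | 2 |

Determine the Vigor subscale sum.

Vigor items: 1, 2, 3, 6.
Of these, item 1 is reverse-keyed; reversed = (0+4) − raw = 4 − raw.
  item 1: 4 − 3 = 1
  item 2: 2
  item 3: 0
  item 6: 4
Sum = 1 + 2 + 0 + 4 = 7

7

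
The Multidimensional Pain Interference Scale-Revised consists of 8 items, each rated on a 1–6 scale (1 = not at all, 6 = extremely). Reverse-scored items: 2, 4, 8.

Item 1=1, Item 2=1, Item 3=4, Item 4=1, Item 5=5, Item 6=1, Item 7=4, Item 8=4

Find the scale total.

Reverse-scored items use 7 − raw:
  item 2: 7 − 1 = 6
  item 4: 7 − 1 = 6
  item 8: 7 − 4 = 3
Scored responses: 1, 6, 4, 6, 5, 1, 4, 3
Total = 1 + 6 + 4 + 6 + 5 + 1 + 4 + 3 = 30

30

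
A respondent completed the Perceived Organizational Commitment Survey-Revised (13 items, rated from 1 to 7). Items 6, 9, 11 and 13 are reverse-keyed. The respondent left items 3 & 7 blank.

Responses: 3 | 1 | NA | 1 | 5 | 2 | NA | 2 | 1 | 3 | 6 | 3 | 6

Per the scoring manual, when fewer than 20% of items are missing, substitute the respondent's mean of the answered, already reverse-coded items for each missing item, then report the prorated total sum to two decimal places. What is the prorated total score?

Reverse-coded (on a 1–7 scale, reversed = 8 − raw):
  item 6: 8 − 2 = 6
  item 9: 8 − 1 = 7
  item 11: 8 − 6 = 2
  item 13: 8 − 6 = 2
Completed scored items (11 of 13): 3, 1, 1, 5, 6, 2, 7, 3, 2, 3, 2; sum = 35.
Person mean = 35 / 11 ≈ 3.1818
Prorated total = (35 / 11) × 13 = 41.36 (to 2 dp)

41.36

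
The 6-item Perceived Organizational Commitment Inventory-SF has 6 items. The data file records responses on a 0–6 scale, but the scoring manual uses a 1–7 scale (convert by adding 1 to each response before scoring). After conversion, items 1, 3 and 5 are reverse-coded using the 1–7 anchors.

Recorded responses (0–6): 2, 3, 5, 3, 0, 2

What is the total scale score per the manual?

Convert to 1–7: 3, 4, 6, 4, 1, 3
Reverse-coded (reversed = (1+7) − raw = 8 − raw):
  item 1: 8 − 3 = 5
  item 3: 8 − 6 = 2
  item 5: 8 − 1 = 7
Scored: 5, 4, 2, 4, 7, 3
Total = 25

25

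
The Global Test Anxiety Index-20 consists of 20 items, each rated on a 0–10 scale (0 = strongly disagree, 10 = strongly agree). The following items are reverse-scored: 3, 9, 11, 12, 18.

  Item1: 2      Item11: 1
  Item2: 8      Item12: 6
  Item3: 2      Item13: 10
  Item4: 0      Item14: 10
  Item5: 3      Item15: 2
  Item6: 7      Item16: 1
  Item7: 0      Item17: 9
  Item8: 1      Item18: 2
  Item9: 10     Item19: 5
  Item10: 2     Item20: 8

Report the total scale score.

97

Reversing items 3, 9, 11, 12, and 18 with 10 − raw:
Total = 2 + 8 + (10−2) + 0 + 3 + 7 + 0 + 1 + (10−10) + 2 + (10−1) + (10−6) + 10 + 10 + 2 + 1 + 9 + (10−2) + 5 + 8
      = 2 + 8 + 8 + 0 + 3 + 7 + 0 + 1 + 0 + 2 + 9 + 4 + 10 + 10 + 2 + 1 + 9 + 8 + 5 + 8 = 97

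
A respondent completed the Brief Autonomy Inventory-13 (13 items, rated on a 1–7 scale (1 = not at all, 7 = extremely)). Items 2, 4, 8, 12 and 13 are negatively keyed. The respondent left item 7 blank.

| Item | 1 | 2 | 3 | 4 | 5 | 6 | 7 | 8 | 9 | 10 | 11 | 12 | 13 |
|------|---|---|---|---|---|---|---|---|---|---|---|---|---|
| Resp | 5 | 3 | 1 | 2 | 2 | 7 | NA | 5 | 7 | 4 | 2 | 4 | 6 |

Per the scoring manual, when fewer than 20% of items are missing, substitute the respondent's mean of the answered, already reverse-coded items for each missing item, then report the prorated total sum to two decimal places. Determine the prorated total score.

Reverse-coded (reversed = (1+7) − raw = 8 − raw):
  item 2: 8 − 3 = 5
  item 4: 8 − 2 = 6
  item 8: 8 − 5 = 3
  item 12: 8 − 4 = 4
  item 13: 8 − 6 = 2
Completed scored items (12 of 13): 5, 5, 1, 6, 2, 7, 3, 7, 4, 2, 4, 2; sum = 48.
Person mean = 48 / 12 ≈ 4.0000
Prorated total = (48 / 12) × 13 = 52.00 (to 2 dp)

52.00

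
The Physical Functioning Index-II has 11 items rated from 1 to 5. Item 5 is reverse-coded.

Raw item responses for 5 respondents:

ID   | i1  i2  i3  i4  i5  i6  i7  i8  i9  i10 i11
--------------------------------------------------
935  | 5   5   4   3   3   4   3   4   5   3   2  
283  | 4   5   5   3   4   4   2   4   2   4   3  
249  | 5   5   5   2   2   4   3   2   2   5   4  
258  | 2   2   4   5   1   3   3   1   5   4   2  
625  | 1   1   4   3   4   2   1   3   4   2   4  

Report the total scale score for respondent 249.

41

Respondent 249 raw: 5, 5, 5, 2, 2, 4, 3, 2, 2, 5, 4.
Reverse-coded (reversed = (1+5) − raw = 6 − raw):
  item 1: 5
  item 2: 5
  item 3: 5
  item 4: 2
  item 5: 6 − 2 = 4
  item 6: 4
  item 7: 3
  item 8: 2
  item 9: 2
  item 10: 5
  item 11: 4
Sum = 5 + 5 + 5 + 2 + 4 + 4 + 3 + 2 + 2 + 5 + 4 = 41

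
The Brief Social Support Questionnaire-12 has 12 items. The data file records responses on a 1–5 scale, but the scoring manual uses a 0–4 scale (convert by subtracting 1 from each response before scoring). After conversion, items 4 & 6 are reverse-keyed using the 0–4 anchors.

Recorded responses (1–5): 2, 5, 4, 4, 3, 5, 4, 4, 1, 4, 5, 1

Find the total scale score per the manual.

24

Convert to 0–4: 1, 4, 3, 3, 2, 4, 3, 3, 0, 3, 4, 0
Reverse-coded (on a 0–4 scale, reversed = 4 − raw):
  item 4: 4 − 3 = 1
  item 6: 4 − 4 = 0
Scored: 1, 4, 3, 1, 2, 0, 3, 3, 0, 3, 4, 0
Total = 24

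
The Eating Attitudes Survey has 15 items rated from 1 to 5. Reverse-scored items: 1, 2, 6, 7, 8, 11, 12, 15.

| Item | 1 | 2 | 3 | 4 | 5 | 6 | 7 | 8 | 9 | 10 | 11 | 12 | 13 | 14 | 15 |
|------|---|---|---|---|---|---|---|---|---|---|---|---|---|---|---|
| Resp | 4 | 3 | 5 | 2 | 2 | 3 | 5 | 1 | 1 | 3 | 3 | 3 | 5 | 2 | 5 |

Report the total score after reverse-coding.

Reverse-coded items (reversed = (1+5) − raw = 6 − raw):
  item 1: 6 − 4 = 2
  item 2: 6 − 3 = 3
  item 6: 6 − 3 = 3
  item 7: 6 − 5 = 1
  item 8: 6 − 1 = 5
  item 11: 6 − 3 = 3
  item 12: 6 − 3 = 3
  item 15: 6 − 5 = 1
After reverse-coding: 2, 3, 5, 2, 2, 3, 1, 5, 1, 3, 3, 3, 5, 2, 1
Total = 2 + 3 + 5 + 2 + 2 + 3 + 1 + 5 + 1 + 3 + 3 + 3 + 5 + 2 + 1 = 41

41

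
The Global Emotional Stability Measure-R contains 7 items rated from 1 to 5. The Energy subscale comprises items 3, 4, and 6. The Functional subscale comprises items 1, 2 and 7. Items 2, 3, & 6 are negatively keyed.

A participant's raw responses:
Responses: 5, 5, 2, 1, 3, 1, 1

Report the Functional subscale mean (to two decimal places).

2.33

Functional items: 1, 2, 7.
Of these, item 2 is negatively keyed; reversed = (1+5) − raw = 6 − raw.
  item 1: 5
  item 2: 6 − 5 = 1
  item 7: 1
Sum = 5 + 1 + 1 = 7
Mean = 7 / 3 = 2.33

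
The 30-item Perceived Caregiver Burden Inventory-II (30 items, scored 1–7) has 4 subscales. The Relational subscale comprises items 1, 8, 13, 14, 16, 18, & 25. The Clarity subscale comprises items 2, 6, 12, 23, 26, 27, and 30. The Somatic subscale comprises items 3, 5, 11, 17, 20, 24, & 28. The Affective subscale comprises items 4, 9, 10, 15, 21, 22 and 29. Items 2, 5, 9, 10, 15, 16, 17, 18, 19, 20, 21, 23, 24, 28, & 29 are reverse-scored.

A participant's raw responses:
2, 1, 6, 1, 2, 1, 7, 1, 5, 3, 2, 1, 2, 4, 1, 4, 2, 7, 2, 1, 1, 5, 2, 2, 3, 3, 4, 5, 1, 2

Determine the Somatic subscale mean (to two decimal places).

5.14

Somatic items: 3, 5, 11, 17, 20, 24, 28.
Of these, items 5, 17, 20, 24 and 28 are reverse-scored; reverse-coded value = 8 − response.
  item 3: 6
  item 5: 8 − 2 = 6
  item 11: 2
  item 17: 8 − 2 = 6
  item 20: 8 − 1 = 7
  item 24: 8 − 2 = 6
  item 28: 8 − 5 = 3
Sum = 6 + 6 + 2 + 6 + 7 + 6 + 3 = 36
Mean = 36 / 7 = 5.14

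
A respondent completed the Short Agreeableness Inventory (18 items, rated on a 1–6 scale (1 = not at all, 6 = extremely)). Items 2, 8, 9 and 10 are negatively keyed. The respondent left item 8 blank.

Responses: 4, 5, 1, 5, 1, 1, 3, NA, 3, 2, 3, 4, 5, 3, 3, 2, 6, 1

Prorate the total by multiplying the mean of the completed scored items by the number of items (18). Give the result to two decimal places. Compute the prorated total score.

56.12

Reverse-coded (on a 1–6 scale, reversed = 7 − raw):
  item 2: 7 − 5 = 2
  item 9: 7 − 3 = 4
  item 10: 7 − 2 = 5
Completed scored items (17 of 18): 4, 2, 1, 5, 1, 1, 3, 4, 5, 3, 4, 5, 3, 3, 2, 6, 1; sum = 53.
Person mean = 53 / 17 ≈ 3.1176
Prorated total = (53 / 17) × 18 = 56.12 (to 2 dp)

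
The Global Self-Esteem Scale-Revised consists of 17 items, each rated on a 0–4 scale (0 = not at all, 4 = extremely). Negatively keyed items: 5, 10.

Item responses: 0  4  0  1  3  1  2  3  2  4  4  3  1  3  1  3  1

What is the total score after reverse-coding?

Reversing items 5 & 10 with 4 − raw:
Total = 0 + 4 + 0 + 1 + (4−3) + 1 + 2 + 3 + 2 + (4−4) + 4 + 3 + 1 + 3 + 1 + 3 + 1
      = 0 + 4 + 0 + 1 + 1 + 1 + 2 + 3 + 2 + 0 + 4 + 3 + 1 + 3 + 1 + 3 + 1 = 30

30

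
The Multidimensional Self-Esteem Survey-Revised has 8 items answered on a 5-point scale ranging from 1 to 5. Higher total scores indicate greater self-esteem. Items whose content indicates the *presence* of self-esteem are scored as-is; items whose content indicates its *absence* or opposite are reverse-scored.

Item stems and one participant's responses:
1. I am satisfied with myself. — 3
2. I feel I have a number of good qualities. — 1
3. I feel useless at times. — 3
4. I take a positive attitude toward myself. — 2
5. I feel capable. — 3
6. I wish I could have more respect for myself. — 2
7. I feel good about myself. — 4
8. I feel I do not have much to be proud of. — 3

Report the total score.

23

Items 3, 6, 8 describe the absence/opposite of self-esteem → reverse-score.
on a 1–5 scale, reversed = 6 − raw.
  item 1: 3
  item 2: 1
  item 3: 6 − 3 = 3
  item 4: 2
  item 5: 3
  item 6: 6 − 2 = 4
  item 7: 4
  item 8: 6 − 3 = 3
Total = 3 + 1 + 3 + 2 + 3 + 4 + 4 + 3 = 23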